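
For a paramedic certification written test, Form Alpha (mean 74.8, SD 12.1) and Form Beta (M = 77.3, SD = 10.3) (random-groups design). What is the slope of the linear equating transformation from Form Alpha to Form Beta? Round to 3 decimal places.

A = SD_Y / SD_X = 10.3 / 12.1 = 0.851

0.851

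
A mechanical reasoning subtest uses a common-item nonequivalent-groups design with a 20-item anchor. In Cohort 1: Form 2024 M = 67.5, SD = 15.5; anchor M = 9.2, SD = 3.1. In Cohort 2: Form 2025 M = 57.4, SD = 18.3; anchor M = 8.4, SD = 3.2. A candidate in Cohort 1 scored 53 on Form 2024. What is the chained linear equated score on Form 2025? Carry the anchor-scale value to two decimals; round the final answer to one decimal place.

45.4

Form 2024 → anchor (Cohort 1): v = (3.1/15.5)(53 − 67.5) + 9.2 = 6.30
anchor → Form 2025 (Cohort 2): y = (18.3/3.2)(6.30 − 8.4) + 57.4 = 45.4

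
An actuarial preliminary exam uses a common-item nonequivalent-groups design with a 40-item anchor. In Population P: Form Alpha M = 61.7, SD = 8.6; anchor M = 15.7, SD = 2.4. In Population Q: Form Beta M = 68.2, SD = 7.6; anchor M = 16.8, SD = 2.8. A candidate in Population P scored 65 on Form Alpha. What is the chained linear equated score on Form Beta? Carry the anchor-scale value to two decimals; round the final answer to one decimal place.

Form Alpha → anchor (Population P): v = (2.4/8.6)(65 − 61.7) + 15.7 = 16.62
anchor → Form Beta (Population Q): y = (7.6/2.8)(16.62 − 16.8) + 68.2 = 67.7

67.7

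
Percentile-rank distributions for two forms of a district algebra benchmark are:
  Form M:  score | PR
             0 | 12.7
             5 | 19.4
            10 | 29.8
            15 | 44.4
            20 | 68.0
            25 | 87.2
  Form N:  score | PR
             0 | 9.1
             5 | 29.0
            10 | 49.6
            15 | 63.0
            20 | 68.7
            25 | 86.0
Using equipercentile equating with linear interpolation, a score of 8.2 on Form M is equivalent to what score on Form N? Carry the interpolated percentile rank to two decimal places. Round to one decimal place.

4.3

PR of 8.2 on Form M: 19.4 + (8.2 − 5)/(10 − 5) × (29.8 − 19.4) = 26.06
On Form N, PR 26.06 falls between score 0 (PR 9.1) and 5 (PR 29.0).
Interpolate: 0 + (26.06 − 9.1)/(29.0 − 9.1) × (5 − 0) = 4.3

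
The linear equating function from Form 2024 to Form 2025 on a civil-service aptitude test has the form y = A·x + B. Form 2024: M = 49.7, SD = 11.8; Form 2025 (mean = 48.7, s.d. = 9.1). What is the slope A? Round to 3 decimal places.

A = SD_Y / SD_X = 9.1 / 11.8 = 0.771

0.771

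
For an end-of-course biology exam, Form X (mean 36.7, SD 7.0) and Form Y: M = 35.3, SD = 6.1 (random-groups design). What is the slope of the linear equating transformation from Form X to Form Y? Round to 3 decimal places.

A = SD_Y / SD_X = 6.1 / 7.0 = 0.871

0.871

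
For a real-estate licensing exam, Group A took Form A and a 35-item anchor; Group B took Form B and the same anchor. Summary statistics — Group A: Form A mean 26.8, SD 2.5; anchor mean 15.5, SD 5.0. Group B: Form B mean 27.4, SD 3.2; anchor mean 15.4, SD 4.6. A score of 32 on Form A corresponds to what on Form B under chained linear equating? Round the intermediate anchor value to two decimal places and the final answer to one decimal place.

34.7

Form A → anchor (Group A): v = (5.0/2.5)(32 − 26.8) + 15.5 = 25.90
anchor → Form B (Group B): y = (3.2/4.6)(25.90 − 15.4) + 27.4 = 34.7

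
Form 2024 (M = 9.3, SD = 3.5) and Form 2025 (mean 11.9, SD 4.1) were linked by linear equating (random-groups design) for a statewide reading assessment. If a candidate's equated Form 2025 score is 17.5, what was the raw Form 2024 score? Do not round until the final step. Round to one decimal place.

Invert y = (SD_Y/SD_X)(x − M_X) + M_Y:
x = (SD_X/SD_Y)(y − M_Y) + M_X = (3.5/4.1)(17.5 − 11.9) + 9.3
x = 0.853659 × 5.600 + 9.3 = 14.1

14.1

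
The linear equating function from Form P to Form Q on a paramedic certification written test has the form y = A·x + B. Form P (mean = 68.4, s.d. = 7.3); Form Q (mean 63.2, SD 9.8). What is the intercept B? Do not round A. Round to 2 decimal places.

A = SD_Y / SD_X = 9.8 / 7.3 = 1.342466
B = M_Y − A·M_X = 63.2 − 1.342466 × 68.4 = -28.62

-28.62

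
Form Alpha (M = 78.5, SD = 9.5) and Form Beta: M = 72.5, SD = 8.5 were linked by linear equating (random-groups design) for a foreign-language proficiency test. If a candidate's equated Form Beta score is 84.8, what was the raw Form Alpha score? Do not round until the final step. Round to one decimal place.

Invert y = (SD_Y/SD_X)(x − M_X) + M_Y:
x = (SD_X/SD_Y)(y − M_Y) + M_X = (9.5/8.5)(84.8 − 72.5) + 78.5
x = 1.117647 × 12.300 + 78.5 = 92.2

92.2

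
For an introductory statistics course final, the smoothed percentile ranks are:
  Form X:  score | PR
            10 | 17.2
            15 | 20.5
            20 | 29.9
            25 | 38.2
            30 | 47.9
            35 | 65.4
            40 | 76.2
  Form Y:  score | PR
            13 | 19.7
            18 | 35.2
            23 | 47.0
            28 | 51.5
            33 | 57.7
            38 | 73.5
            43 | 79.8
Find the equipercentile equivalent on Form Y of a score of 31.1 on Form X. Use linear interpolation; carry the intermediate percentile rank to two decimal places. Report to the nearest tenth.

28.2

PR of 31.1 on Form X: 47.9 + (31.1 − 30)/(35 − 30) × (65.4 − 47.9) = 51.75
On Form Y, PR 51.75 falls between score 28 (PR 51.5) and 33 (PR 57.7).
Interpolate: 28 + (51.75 − 51.5)/(57.7 − 51.5) × (33 − 28) = 28.2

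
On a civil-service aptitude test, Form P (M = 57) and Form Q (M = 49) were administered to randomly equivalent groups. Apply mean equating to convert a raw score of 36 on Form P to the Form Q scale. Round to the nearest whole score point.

28

Mean equating: y = x + (M_Y − M_X) = 36 + (49 − 57) = 28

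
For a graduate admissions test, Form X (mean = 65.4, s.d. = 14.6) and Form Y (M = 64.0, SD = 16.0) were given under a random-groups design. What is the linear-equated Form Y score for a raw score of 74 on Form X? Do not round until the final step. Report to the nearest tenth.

Linear equating: y = (SD_Y/SD_X)(x − M_X) + M_Y
y = (16.0/14.6)(74 − 65.4) + 64.0
y = 1.095890 × 8.6 + 64.0 = 9.4247 + 64.0 = 73.4

73.4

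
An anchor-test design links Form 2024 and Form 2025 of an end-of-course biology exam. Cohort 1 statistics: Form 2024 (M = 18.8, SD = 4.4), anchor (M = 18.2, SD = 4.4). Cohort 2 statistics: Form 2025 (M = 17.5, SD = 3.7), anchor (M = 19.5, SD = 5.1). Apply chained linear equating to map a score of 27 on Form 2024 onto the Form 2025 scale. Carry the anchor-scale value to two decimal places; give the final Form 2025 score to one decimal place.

22.5

Form 2024 → anchor (Cohort 1): v = (4.4/4.4)(27 − 18.8) + 18.2 = 26.40
anchor → Form 2025 (Cohort 2): y = (3.7/5.1)(26.40 − 19.5) + 17.5 = 22.5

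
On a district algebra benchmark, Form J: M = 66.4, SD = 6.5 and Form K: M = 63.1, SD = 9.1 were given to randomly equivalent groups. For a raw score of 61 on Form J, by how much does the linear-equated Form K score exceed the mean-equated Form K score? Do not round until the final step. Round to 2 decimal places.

-2.16

Mean-equated: 61 + (63.1 − 66.4) = 57.70
Linear-equated: (9.1/6.5)(61 − 66.4) + 63.1 = 55.540
Difference = 55.540 − 57.70 = -2.16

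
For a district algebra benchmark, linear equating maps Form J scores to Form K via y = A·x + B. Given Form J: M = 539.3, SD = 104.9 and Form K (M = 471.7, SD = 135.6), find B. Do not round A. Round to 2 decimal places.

-225.43

A = SD_Y / SD_X = 135.6 / 104.9 = 1.292660
B = M_Y − A·M_X = 471.7 − 1.292660 × 539.3 = -225.43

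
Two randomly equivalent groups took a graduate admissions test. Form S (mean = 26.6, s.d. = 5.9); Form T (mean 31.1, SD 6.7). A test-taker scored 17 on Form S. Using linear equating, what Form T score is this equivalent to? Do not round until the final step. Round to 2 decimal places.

20.20

Linear equating: y = (SD_Y/SD_X)(x − M_X) + M_Y
y = (6.7/5.9)(17 − 26.6) + 31.1
y = 1.135593 × -9.6 + 31.1 = -10.9017 + 31.1 = 20.20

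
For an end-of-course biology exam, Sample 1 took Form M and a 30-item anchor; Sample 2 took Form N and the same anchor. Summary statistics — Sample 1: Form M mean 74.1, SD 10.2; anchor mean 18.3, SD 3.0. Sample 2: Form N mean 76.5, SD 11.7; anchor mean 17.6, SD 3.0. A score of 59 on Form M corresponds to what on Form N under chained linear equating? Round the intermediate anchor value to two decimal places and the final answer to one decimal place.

Form M → anchor (Sample 1): v = (3.0/10.2)(59 − 74.1) + 18.3 = 13.86
anchor → Form N (Sample 2): y = (11.7/3.0)(13.86 − 17.6) + 76.5 = 61.9

61.9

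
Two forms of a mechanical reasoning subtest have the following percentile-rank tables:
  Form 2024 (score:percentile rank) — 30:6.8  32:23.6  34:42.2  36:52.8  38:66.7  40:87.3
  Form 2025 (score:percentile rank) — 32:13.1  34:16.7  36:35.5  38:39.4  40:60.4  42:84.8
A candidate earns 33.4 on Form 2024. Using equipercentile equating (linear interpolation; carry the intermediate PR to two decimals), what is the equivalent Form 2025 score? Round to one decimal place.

36.6

PR of 33.4 on Form 2024: 23.6 + (33.4 − 32)/(34 − 32) × (42.2 − 23.6) = 36.62
On Form 2025, PR 36.62 falls between score 36 (PR 35.5) and 38 (PR 39.4).
Interpolate: 36 + (36.62 − 35.5)/(39.4 − 35.5) × (38 − 36) = 36.6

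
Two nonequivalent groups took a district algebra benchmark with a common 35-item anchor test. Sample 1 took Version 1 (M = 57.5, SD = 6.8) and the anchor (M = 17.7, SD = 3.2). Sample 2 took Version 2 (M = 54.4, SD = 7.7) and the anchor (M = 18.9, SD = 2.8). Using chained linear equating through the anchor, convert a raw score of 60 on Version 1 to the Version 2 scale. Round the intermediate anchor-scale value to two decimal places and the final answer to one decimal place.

Version 1 → anchor (Sample 1): v = (3.2/6.8)(60 − 57.5) + 17.7 = 18.88
anchor → Version 2 (Sample 2): y = (7.7/2.8)(18.88 − 18.9) + 54.4 = 54.3

54.3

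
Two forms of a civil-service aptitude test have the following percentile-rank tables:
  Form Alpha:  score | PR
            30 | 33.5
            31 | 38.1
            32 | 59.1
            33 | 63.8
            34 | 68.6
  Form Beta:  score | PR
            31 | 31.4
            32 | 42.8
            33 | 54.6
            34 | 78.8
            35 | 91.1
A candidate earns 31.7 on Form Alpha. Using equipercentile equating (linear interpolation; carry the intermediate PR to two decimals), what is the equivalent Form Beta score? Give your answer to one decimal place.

32.8

PR of 31.7 on Form Alpha: 38.1 + (31.7 − 31)/(32 − 31) × (59.1 − 38.1) = 52.80
On Form Beta, PR 52.80 falls between score 32 (PR 42.8) and 33 (PR 54.6).
Interpolate: 32 + (52.80 − 42.8)/(54.6 − 42.8) × (33 − 32) = 32.8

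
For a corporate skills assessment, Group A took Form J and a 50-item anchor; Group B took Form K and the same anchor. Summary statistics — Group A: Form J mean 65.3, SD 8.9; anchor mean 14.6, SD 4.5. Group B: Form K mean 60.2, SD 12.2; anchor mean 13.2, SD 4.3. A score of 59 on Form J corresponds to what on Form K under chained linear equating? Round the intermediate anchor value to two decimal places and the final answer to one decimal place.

55.1

Form J → anchor (Group A): v = (4.5/8.9)(59 − 65.3) + 14.6 = 11.41
anchor → Form K (Group B): y = (12.2/4.3)(11.41 − 13.2) + 60.2 = 55.1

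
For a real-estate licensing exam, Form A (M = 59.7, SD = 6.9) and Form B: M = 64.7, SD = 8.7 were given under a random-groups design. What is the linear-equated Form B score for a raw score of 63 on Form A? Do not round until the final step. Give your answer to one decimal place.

Linear equating: y = (SD_Y/SD_X)(x − M_X) + M_Y
y = (8.7/6.9)(63 − 59.7) + 64.7
y = 1.260870 × 3.3 + 64.7 = 4.1609 + 64.7 = 68.9

68.9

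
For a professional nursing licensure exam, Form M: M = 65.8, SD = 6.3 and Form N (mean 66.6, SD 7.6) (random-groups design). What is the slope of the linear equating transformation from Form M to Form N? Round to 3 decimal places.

1.206

A = SD_Y / SD_X = 7.6 / 6.3 = 1.206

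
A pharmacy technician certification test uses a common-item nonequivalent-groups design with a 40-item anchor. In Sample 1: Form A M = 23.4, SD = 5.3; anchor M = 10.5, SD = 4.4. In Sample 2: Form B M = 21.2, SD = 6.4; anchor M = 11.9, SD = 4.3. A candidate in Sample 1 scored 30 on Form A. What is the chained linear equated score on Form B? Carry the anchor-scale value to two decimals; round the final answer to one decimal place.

27.3

Form A → anchor (Sample 1): v = (4.4/5.3)(30 − 23.4) + 10.5 = 15.98
anchor → Form B (Sample 2): y = (6.4/4.3)(15.98 − 11.9) + 21.2 = 27.3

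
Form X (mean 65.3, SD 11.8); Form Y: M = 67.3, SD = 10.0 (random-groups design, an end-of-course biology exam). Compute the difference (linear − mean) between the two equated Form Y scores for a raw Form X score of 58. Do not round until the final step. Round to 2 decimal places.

1.11

Mean-equated: 58 + (67.3 − 65.3) = 60.00
Linear-equated: (10.0/11.8)(58 − 65.3) + 67.3 = 61.114
Difference = 61.114 − 60.00 = 1.11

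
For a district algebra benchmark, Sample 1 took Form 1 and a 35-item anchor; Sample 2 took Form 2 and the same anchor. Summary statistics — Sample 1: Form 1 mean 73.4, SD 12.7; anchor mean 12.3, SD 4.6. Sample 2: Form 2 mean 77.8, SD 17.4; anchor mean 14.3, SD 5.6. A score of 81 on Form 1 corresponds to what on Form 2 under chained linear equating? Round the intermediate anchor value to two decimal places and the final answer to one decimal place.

80.1

Form 1 → anchor (Sample 1): v = (4.6/12.7)(81 − 73.4) + 12.3 = 15.05
anchor → Form 2 (Sample 2): y = (17.4/5.6)(15.05 − 14.3) + 77.8 = 80.1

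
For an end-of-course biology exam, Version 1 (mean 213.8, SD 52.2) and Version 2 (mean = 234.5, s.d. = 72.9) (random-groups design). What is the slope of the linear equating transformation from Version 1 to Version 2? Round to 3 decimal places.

1.397

A = SD_Y / SD_X = 72.9 / 52.2 = 1.397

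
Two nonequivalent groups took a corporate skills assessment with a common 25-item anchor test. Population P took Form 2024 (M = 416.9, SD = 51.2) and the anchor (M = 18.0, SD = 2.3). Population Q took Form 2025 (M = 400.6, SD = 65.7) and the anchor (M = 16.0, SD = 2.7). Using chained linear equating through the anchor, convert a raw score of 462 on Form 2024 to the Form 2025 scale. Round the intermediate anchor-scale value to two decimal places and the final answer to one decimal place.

Form 2024 → anchor (Population P): v = (2.3/51.2)(462 − 416.9) + 18.0 = 20.03
anchor → Form 2025 (Population Q): y = (65.7/2.7)(20.03 − 16.0) + 400.6 = 498.7

498.7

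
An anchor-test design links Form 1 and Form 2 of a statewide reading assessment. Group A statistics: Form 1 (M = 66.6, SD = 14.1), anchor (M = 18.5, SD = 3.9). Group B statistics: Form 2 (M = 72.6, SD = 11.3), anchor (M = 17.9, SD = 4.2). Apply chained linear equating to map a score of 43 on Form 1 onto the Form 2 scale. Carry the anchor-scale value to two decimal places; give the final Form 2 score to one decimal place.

Form 1 → anchor (Group A): v = (3.9/14.1)(43 − 66.6) + 18.5 = 11.97
anchor → Form 2 (Group B): y = (11.3/4.2)(11.97 − 17.9) + 72.6 = 56.6

56.6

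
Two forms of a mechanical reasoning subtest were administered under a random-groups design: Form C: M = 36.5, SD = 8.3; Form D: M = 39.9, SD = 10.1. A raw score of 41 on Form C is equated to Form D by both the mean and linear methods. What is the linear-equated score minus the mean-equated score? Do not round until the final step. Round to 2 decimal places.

0.98

Mean-equated: 41 + (39.9 − 36.5) = 44.40
Linear-equated: (10.1/8.3)(41 − 36.5) + 39.9 = 45.376
Difference = 45.376 − 44.40 = 0.98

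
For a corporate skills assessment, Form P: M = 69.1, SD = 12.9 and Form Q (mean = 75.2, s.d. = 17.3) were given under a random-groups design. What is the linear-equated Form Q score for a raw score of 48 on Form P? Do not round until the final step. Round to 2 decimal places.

Linear equating: y = (SD_Y/SD_X)(x − M_X) + M_Y
y = (17.3/12.9)(48 − 69.1) + 75.2
y = 1.341085 × -21.1 + 75.2 = -28.2969 + 75.2 = 46.90

46.90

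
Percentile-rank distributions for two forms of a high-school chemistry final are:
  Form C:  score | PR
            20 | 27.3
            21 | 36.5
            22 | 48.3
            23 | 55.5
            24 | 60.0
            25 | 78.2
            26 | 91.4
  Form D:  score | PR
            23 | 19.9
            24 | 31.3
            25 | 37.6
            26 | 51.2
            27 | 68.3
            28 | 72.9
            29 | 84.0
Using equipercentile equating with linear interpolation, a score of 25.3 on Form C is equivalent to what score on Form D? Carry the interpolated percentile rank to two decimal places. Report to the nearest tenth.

28.8

PR of 25.3 on Form C: 78.2 + (25.3 − 25)/(26 − 25) × (91.4 − 78.2) = 82.16
On Form D, PR 82.16 falls between score 28 (PR 72.9) and 29 (PR 84.0).
Interpolate: 28 + (82.16 − 72.9)/(84.0 − 72.9) × (29 − 28) = 28.8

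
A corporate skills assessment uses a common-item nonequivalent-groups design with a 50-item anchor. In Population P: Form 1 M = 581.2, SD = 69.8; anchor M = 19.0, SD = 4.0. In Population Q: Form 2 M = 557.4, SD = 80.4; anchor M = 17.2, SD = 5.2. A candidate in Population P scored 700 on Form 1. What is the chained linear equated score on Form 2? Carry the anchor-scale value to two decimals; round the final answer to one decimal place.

690.5

Form 1 → anchor (Population P): v = (4.0/69.8)(700 − 581.2) + 19.0 = 25.81
anchor → Form 2 (Population Q): y = (80.4/5.2)(25.81 − 17.2) + 557.4 = 690.5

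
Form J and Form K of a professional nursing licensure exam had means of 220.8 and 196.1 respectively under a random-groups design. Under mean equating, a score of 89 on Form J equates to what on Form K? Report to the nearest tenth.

Mean equating: y = x + (M_Y − M_X) = 89 + (196.1 − 220.8) = 64.3

64.3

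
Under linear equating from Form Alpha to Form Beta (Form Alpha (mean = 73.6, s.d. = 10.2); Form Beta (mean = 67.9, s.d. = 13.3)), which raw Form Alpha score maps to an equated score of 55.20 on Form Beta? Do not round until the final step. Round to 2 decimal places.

63.86

Invert y = (SD_Y/SD_X)(x − M_X) + M_Y:
x = (SD_X/SD_Y)(y − M_Y) + M_X = (10.2/13.3)(55.20 − 67.9) + 73.6
x = 0.766917 × -12.700 + 73.6 = 63.86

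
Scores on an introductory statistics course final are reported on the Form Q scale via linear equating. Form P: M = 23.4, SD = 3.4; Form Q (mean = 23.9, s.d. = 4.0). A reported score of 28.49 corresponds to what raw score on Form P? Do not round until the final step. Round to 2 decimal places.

Invert y = (SD_Y/SD_X)(x − M_X) + M_Y:
x = (SD_X/SD_Y)(y − M_Y) + M_X = (3.4/4.0)(28.49 − 23.9) + 23.4
x = 0.850000 × 4.590 + 23.4 = 27.30

27.30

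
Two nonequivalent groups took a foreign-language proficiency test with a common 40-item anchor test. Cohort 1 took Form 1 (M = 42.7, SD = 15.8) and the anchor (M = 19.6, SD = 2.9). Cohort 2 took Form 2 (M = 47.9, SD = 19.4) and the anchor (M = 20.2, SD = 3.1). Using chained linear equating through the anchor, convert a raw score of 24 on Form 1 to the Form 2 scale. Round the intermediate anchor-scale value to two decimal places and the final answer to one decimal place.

Form 1 → anchor (Cohort 1): v = (2.9/15.8)(24 − 42.7) + 19.6 = 16.17
anchor → Form 2 (Cohort 2): y = (19.4/3.1)(16.17 − 20.2) + 47.9 = 22.7

22.7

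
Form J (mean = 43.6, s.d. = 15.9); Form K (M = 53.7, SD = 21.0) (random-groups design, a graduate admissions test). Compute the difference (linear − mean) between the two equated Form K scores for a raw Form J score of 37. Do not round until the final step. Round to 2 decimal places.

Mean-equated: 37 + (53.7 − 43.6) = 47.10
Linear-equated: (21.0/15.9)(37 − 43.6) + 53.7 = 44.983
Difference = 44.983 − 47.10 = -2.12

-2.12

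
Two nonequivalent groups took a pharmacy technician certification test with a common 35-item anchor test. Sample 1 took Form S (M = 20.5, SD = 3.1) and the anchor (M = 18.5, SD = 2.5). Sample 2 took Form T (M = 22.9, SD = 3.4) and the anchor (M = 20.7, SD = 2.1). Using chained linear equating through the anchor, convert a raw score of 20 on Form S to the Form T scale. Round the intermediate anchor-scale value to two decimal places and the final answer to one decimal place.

Form S → anchor (Sample 1): v = (2.5/3.1)(20 − 20.5) + 18.5 = 18.10
anchor → Form T (Sample 2): y = (3.4/2.1)(18.10 − 20.7) + 22.9 = 18.7

18.7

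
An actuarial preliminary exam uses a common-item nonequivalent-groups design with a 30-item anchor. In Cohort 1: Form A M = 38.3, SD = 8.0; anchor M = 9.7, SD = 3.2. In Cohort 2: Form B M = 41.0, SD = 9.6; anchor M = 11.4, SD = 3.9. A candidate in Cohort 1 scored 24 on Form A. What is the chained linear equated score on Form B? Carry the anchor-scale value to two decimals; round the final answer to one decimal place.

Form A → anchor (Cohort 1): v = (3.2/8.0)(24 − 38.3) + 9.7 = 3.98
anchor → Form B (Cohort 2): y = (9.6/3.9)(3.98 − 11.4) + 41.0 = 22.7

22.7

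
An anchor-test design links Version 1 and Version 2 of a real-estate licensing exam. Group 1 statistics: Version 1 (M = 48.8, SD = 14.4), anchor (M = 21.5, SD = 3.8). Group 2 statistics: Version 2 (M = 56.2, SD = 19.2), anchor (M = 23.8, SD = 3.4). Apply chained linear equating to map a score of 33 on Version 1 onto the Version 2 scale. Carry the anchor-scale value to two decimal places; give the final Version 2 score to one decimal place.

19.7

Version 1 → anchor (Group 1): v = (3.8/14.4)(33 − 48.8) + 21.5 = 17.33
anchor → Version 2 (Group 2): y = (19.2/3.4)(17.33 − 23.8) + 56.2 = 19.7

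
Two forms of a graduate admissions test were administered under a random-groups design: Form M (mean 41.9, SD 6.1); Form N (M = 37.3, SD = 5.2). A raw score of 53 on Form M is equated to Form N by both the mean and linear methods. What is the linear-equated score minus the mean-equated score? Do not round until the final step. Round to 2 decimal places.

-1.64

Mean-equated: 53 + (37.3 − 41.9) = 48.40
Linear-equated: (5.2/6.1)(53 − 41.9) + 37.3 = 46.762
Difference = 46.762 − 48.40 = -1.64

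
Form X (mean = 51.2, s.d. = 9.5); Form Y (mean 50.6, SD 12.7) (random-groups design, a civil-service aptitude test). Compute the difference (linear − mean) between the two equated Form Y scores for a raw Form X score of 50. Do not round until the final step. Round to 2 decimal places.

Mean-equated: 50 + (50.6 − 51.2) = 49.40
Linear-equated: (12.7/9.5)(50 − 51.2) + 50.6 = 48.996
Difference = 48.996 − 49.40 = -0.40

-0.40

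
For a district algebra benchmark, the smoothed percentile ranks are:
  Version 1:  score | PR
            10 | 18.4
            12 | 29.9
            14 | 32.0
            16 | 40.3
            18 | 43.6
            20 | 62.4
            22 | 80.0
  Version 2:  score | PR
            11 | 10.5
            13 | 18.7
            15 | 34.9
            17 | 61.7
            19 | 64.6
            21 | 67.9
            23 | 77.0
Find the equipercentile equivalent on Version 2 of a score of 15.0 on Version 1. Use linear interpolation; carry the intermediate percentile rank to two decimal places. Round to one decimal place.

15.1

PR of 15.0 on Version 1: 32.0 + (15.0 − 14)/(16 − 14) × (40.3 − 32.0) = 36.15
On Version 2, PR 36.15 falls between score 15 (PR 34.9) and 17 (PR 61.7).
Interpolate: 15 + (36.15 − 34.9)/(61.7 − 34.9) × (17 − 15) = 15.1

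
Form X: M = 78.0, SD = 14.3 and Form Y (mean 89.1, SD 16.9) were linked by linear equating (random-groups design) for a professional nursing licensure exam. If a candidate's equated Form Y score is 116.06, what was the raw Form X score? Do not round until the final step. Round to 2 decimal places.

100.81

Invert y = (SD_Y/SD_X)(x − M_X) + M_Y:
x = (SD_X/SD_Y)(y − M_Y) + M_X = (14.3/16.9)(116.06 − 89.1) + 78.0
x = 0.846154 × 26.960 + 78.0 = 100.81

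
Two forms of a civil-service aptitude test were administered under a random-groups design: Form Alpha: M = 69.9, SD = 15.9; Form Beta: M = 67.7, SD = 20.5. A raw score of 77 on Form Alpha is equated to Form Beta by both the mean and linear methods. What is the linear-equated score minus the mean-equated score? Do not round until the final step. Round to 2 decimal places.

2.05

Mean-equated: 77 + (67.7 − 69.9) = 74.80
Linear-equated: (20.5/15.9)(77 − 69.9) + 67.7 = 76.854
Difference = 76.854 − 74.80 = 2.05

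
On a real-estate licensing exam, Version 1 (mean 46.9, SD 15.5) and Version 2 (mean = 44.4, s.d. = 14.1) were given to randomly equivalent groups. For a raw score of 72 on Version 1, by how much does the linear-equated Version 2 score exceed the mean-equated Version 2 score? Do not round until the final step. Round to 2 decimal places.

-2.27

Mean-equated: 72 + (44.4 − 46.9) = 69.50
Linear-equated: (14.1/15.5)(72 − 46.9) + 44.4 = 67.233
Difference = 67.233 − 69.50 = -2.27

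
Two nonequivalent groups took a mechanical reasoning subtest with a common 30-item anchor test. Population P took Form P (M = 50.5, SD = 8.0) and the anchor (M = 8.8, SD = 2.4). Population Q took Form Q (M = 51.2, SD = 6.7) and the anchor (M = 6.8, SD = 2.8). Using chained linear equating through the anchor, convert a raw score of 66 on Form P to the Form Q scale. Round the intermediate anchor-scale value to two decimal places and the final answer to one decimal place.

Form P → anchor (Population P): v = (2.4/8.0)(66 − 50.5) + 8.8 = 13.45
anchor → Form Q (Population Q): y = (6.7/2.8)(13.45 − 6.8) + 51.2 = 67.1

67.1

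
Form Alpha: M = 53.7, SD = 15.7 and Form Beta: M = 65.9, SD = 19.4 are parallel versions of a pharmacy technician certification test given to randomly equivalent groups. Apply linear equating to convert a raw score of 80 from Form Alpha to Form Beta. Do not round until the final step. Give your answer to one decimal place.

Linear equating: y = (SD_Y/SD_X)(x − M_X) + M_Y
y = (19.4/15.7)(80 − 53.7) + 65.9
y = 1.235669 × 26.3 + 65.9 = 32.4981 + 65.9 = 98.4

98.4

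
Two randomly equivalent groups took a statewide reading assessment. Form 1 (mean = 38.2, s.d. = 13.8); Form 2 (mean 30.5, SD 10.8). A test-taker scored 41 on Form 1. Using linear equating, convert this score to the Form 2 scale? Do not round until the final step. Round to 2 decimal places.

32.69

Linear equating: y = (SD_Y/SD_X)(x − M_X) + M_Y
y = (10.8/13.8)(41 − 38.2) + 30.5
y = 0.782609 × 2.8 + 30.5 = 2.1913 + 30.5 = 32.69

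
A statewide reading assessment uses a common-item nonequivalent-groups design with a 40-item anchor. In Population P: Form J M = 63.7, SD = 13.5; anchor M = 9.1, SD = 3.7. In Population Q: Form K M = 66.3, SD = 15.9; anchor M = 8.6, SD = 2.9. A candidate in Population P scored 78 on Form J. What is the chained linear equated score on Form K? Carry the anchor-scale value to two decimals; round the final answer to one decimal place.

90.5

Form J → anchor (Population P): v = (3.7/13.5)(78 − 63.7) + 9.1 = 13.02
anchor → Form K (Population Q): y = (15.9/2.9)(13.02 − 8.6) + 66.3 = 90.5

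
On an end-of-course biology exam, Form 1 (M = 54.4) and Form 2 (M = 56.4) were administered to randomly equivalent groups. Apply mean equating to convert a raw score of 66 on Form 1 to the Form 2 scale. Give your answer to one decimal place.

68.0

Mean equating: y = x + (M_Y − M_X) = 66 + (56.4 − 54.4) = 68.0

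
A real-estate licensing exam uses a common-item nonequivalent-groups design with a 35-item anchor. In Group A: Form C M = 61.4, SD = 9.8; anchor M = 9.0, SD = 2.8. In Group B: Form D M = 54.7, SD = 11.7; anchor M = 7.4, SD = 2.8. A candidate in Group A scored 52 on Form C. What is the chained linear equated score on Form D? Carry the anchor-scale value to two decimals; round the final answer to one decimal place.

Form C → anchor (Group A): v = (2.8/9.8)(52 − 61.4) + 9.0 = 6.31
anchor → Form D (Group B): y = (11.7/2.8)(6.31 − 7.4) + 54.7 = 50.1

50.1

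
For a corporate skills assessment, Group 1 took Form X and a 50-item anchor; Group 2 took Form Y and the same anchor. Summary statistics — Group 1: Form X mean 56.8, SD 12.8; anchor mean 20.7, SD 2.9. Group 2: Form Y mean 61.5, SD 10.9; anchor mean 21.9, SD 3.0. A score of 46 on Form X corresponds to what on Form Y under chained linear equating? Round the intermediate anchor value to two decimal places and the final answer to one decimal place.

Form X → anchor (Group 1): v = (2.9/12.8)(46 − 56.8) + 20.7 = 18.25
anchor → Form Y (Group 2): y = (10.9/3.0)(18.25 − 21.9) + 61.5 = 48.2

48.2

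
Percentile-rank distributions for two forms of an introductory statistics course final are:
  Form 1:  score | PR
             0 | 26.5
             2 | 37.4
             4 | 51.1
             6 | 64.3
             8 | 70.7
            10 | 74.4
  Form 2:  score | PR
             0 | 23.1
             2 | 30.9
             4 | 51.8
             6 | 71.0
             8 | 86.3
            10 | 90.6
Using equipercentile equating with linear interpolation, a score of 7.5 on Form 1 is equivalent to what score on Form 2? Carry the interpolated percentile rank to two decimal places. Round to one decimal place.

5.8

PR of 7.5 on Form 1: 64.3 + (7.5 − 6)/(8 − 6) × (70.7 − 64.3) = 69.10
On Form 2, PR 69.10 falls between score 4 (PR 51.8) and 6 (PR 71.0).
Interpolate: 4 + (69.10 − 51.8)/(71.0 − 51.8) × (6 − 4) = 5.8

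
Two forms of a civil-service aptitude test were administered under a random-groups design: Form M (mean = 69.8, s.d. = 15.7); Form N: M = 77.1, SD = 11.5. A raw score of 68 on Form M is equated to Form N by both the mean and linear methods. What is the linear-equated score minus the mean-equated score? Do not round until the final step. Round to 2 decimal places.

Mean-equated: 68 + (77.1 − 69.8) = 75.30
Linear-equated: (11.5/15.7)(68 − 69.8) + 77.1 = 75.782
Difference = 75.782 − 75.30 = 0.48

0.48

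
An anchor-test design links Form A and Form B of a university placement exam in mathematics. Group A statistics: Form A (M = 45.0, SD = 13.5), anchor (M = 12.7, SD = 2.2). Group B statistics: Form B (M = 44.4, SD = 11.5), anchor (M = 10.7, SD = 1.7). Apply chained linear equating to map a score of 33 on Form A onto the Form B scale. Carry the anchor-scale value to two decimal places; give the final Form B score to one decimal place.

Form A → anchor (Group A): v = (2.2/13.5)(33 − 45.0) + 12.7 = 10.74
anchor → Form B (Group B): y = (11.5/1.7)(10.74 − 10.7) + 44.4 = 44.7

44.7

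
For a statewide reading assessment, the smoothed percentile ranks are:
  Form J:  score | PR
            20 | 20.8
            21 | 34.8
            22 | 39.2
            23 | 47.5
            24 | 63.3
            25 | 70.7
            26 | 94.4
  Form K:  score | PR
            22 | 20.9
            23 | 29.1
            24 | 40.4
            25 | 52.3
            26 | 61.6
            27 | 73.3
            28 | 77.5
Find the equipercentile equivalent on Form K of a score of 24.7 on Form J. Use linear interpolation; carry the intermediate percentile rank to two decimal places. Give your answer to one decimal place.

26.6

PR of 24.7 on Form J: 63.3 + (24.7 − 24)/(25 − 24) × (70.7 − 63.3) = 68.48
On Form K, PR 68.48 falls between score 26 (PR 61.6) and 27 (PR 73.3).
Interpolate: 26 + (68.48 − 61.6)/(73.3 − 61.6) × (27 − 26) = 26.6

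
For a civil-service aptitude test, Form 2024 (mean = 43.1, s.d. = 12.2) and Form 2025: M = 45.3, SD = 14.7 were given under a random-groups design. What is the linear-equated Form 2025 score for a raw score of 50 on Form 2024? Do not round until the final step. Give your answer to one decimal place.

Linear equating: y = (SD_Y/SD_X)(x − M_X) + M_Y
y = (14.7/12.2)(50 − 43.1) + 45.3
y = 1.204918 × 6.9 + 45.3 = 8.3139 + 45.3 = 53.6

53.6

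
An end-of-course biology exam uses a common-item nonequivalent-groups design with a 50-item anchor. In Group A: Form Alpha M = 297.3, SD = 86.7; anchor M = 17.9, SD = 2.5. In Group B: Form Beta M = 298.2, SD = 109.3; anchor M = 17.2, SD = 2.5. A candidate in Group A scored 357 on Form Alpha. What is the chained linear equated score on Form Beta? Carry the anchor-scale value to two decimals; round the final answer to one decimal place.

Form Alpha → anchor (Group A): v = (2.5/86.7)(357 − 297.3) + 17.9 = 19.62
anchor → Form Beta (Group B): y = (109.3/2.5)(19.62 − 17.2) + 298.2 = 404.0

404.0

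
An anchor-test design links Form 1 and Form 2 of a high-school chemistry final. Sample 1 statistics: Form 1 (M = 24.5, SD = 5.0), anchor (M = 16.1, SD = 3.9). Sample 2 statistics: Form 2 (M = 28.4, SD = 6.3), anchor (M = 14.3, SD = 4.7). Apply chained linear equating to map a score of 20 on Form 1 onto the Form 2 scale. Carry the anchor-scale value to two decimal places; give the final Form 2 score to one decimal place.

Form 1 → anchor (Sample 1): v = (3.9/5.0)(20 − 24.5) + 16.1 = 12.59
anchor → Form 2 (Sample 2): y = (6.3/4.7)(12.59 − 14.3) + 28.4 = 26.1

26.1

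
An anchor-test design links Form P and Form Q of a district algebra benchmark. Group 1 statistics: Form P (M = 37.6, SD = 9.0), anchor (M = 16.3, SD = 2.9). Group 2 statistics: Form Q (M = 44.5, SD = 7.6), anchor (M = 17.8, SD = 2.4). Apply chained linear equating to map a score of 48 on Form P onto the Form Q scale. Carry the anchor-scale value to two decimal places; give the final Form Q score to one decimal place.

Form P → anchor (Group 1): v = (2.9/9.0)(48 − 37.6) + 16.3 = 19.65
anchor → Form Q (Group 2): y = (7.6/2.4)(19.65 − 17.8) + 44.5 = 50.4

50.4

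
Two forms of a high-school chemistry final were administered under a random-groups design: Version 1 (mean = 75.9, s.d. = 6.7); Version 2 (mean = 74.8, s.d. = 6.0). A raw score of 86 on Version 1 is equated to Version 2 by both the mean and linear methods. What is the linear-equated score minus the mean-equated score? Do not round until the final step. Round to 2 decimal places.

-1.06

Mean-equated: 86 + (74.8 − 75.9) = 84.90
Linear-equated: (6.0/6.7)(86 − 75.9) + 74.8 = 83.845
Difference = 83.845 − 84.90 = -1.06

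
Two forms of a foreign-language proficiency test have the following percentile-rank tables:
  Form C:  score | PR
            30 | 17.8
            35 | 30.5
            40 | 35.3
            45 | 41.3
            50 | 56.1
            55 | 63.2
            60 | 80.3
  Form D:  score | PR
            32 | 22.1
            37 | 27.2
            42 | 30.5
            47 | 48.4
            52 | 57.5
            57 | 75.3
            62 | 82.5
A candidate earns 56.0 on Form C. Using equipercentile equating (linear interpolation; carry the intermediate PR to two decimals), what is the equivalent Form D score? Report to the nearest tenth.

PR of 56.0 on Form C: 63.2 + (56.0 − 55)/(60 − 55) × (80.3 − 63.2) = 66.62
On Form D, PR 66.62 falls between score 52 (PR 57.5) and 57 (PR 75.3).
Interpolate: 52 + (66.62 − 57.5)/(75.3 − 57.5) × (57 − 52) = 54.6

54.6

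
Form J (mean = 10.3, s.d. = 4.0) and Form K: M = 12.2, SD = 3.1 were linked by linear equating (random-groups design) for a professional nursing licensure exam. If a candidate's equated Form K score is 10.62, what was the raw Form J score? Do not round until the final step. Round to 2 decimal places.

8.26

Invert y = (SD_Y/SD_X)(x − M_X) + M_Y:
x = (SD_X/SD_Y)(y − M_Y) + M_X = (4.0/3.1)(10.62 − 12.2) + 10.3
x = 1.290323 × -1.580 + 10.3 = 8.26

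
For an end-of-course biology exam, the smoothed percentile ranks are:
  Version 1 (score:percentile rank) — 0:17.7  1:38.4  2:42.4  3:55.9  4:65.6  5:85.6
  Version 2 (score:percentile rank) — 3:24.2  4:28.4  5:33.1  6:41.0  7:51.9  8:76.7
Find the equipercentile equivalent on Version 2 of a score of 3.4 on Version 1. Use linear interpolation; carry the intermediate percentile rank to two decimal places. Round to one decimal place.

7.3

PR of 3.4 on Version 1: 55.9 + (3.4 − 3)/(4 − 3) × (65.6 − 55.9) = 59.78
On Version 2, PR 59.78 falls between score 7 (PR 51.9) and 8 (PR 76.7).
Interpolate: 7 + (59.78 − 51.9)/(76.7 − 51.9) × (8 − 7) = 7.3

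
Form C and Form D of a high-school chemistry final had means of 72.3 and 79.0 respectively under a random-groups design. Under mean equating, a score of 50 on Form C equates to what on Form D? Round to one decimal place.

56.7

Mean equating: y = x + (M_Y − M_X) = 50 + (79.0 − 72.3) = 56.7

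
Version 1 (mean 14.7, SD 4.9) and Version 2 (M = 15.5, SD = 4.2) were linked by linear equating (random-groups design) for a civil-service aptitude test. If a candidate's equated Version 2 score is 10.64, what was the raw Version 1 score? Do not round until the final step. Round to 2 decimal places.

Invert y = (SD_Y/SD_X)(x − M_X) + M_Y:
x = (SD_X/SD_Y)(y − M_Y) + M_X = (4.9/4.2)(10.64 − 15.5) + 14.7
x = 1.166667 × -4.860 + 14.7 = 9.03

9.03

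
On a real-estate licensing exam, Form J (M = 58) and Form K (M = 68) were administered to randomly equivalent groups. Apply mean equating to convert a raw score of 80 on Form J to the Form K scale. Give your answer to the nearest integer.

90

Mean equating: y = x + (M_Y − M_X) = 80 + (68 − 58) = 90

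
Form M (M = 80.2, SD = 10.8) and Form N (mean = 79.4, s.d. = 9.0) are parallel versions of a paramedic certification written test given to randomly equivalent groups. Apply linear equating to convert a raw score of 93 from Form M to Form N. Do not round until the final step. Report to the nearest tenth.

90.1

Linear equating: y = (SD_Y/SD_X)(x − M_X) + M_Y
y = (9.0/10.8)(93 − 80.2) + 79.4
y = 0.833333 × 12.8 + 79.4 = 10.6667 + 79.4 = 90.1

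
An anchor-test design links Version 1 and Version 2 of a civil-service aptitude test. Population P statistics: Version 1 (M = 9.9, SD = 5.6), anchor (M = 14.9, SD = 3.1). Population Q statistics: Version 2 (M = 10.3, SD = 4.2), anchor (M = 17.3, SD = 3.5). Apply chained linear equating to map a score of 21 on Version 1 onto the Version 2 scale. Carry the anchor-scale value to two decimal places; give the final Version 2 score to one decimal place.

14.8

Version 1 → anchor (Population P): v = (3.1/5.6)(21 − 9.9) + 14.9 = 21.04
anchor → Version 2 (Population Q): y = (4.2/3.5)(21.04 − 17.3) + 10.3 = 14.8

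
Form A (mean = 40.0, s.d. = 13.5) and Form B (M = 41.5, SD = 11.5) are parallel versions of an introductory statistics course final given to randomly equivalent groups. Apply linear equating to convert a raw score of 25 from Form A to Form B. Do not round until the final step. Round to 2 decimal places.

28.72

Linear equating: y = (SD_Y/SD_X)(x − M_X) + M_Y
y = (11.5/13.5)(25 − 40.0) + 41.5
y = 0.851852 × -15.0 + 41.5 = -12.7778 + 41.5 = 28.72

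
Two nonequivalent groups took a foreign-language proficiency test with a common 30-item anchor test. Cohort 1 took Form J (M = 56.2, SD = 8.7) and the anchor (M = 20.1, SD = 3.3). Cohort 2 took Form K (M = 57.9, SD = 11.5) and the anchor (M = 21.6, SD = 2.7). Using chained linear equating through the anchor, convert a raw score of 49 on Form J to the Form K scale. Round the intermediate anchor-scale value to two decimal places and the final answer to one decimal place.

39.9

Form J → anchor (Cohort 1): v = (3.3/8.7)(49 − 56.2) + 20.1 = 17.37
anchor → Form K (Cohort 2): y = (11.5/2.7)(17.37 − 21.6) + 57.9 = 39.9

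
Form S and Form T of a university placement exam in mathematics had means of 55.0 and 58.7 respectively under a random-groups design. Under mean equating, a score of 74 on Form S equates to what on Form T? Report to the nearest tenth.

77.7

Mean equating: y = x + (M_Y − M_X) = 74 + (58.7 − 55.0) = 77.7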